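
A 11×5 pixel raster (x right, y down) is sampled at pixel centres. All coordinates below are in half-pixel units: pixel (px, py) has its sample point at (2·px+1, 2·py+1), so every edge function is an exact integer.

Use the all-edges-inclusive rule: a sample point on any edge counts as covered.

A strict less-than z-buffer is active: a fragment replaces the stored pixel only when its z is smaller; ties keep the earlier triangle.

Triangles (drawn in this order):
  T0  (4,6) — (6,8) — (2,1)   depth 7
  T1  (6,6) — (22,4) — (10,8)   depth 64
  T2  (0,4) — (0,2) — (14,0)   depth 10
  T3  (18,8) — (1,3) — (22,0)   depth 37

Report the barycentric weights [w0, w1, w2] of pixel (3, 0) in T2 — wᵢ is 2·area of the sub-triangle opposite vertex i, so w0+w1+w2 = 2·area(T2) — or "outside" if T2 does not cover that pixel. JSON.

T0:
  2·area = 6  (B↔C swapped to make it positive)
  edge (4, 6)→(2, 1): d=(-2,-5) inclusive
  edge (2, 1)→(6, 8): d=(4,7) inclusive
  edge (6, 8)→(4, 6): d=(-2,-2) inclusive
    (0,1)@(1, 3): e=[-9,15,0] → ·  [on edge]
    (1,1)@(3, 3): e=[1,1,4] → █
    (2,1)@(5, 3): e=[11,-13,8] → ·
    (1,2)@(3, 5): e=[-3,9,0] → ·  [on edge]
    (2,3)@(5, 7): e=[3,3,0] → █  [on edge]
    (3,3)@(7, 7): e=[13,-11,4] → ·
    (2,4)@(5, 9): e=[-1,11,-4] → ·
    (3,4)@(7, 9): e=[9,-3,0] → ·  [on edge]
  covered (2 px):
    · · · · · · · · · · ·
    · █ · · · · · · · · ·
    · · · · · · · · · · ·
    · · █ · · · · · · · ·
    · · · · · · · · · · ·
T1:
  2·area = 40
  edge (6, 6)→(22, 4): d=(16,-2) inclusive
  edge (22, 4)→(10, 8): d=(-12,4) inclusive
  edge (10, 8)→(6, 6): d=(-4,-2) inclusive
    (7,2)@(15, 5): e=[2,16,22] → █
    (8,2)@(17, 5): e=[6,8,26] → █
    (9,2)@(19, 5): e=[10,0,30] → █  [on edge]
    (10,2)@(21, 5): e=[14,-8,34] → ·
    (4,3)@(9, 7): e=[22,16,2] → █
    (5,3)@(11, 7): e=[26,8,6] → █
    (6,3)@(13, 7): e=[30,0,10] → █  [on edge]
    (7,3)@(15, 7): e=[34,-8,14] → ·
    (8,3)@(17, 7): e=[38,-16,18] → ·
    (9,3)@(19, 7): e=[42,-24,22] → ·
    (3,4)@(7, 9): e=[50,0,-10] → ·  [on edge]
    (4,4)@(9, 9): e=[54,-8,-6] → ·
  covered (6 px):
    · · · · · · · · · · ·
    · · · · · · · · · · ·
    · · · · · · · █ █ █ ·
    · · · · █ █ █ · · · ·
    · · · · · · · · · · ·
T2:
  2·area = 28
  edge (0, 4)→(0, 2): d=(0,-2) inclusive
  edge (0, 2)→(14, 0): d=(14,-2) inclusive
  edge (14, 0)→(0, 4): d=(-14,4) inclusive
    (3,0)@(7, 1): e=[14,0,14] → █  [on edge]
    (4,0)@(9, 1): e=[18,4,6] → █
    (5,0)@(11, 1): e=[22,8,-2] → ·
    (0,1)@(1, 3): e=[2,16,10] → █
    (1,1)@(3, 3): e=[6,20,2] → █
    (2,1)@(5, 3): e=[10,24,-6] → ·
    (3,1)@(7, 3): e=[14,28,-14] → ·
    (4,1)@(9, 3): e=[18,32,-22] → ·
    (0,2)@(1, 5): e=[2,44,-18] → ·
    (1,2)@(3, 5): e=[6,48,-26] → ·
  covered (4 px):
    · · · █ █ · · · · · ·
    █ █ · · · · · · · · ·
    · · · · · · · · · · ·
    · · · · · · · · · · ·
    · · · · · · · · · · ·
T3:
  2·area = 156
  edge (18, 8)→(1, 3): d=(-17,-5) inclusive
  edge (1, 3)→(22, 0): d=(21,-3) inclusive
  edge (22, 0)→(18, 8): d=(-4,8) inclusive
    (7,0)@(15, 1): e=[104,0,52] → █  [on edge]
    (8,0)@(17, 1): e=[114,6,36] → █
    (9,0)@(19, 1): e=[124,12,20] → █
    (10,0)@(21, 1): e=[134,18,4] → █
    (0,1)@(1, 3): e=[0,0,156] → █  [on edge]
    (1,1)@(3, 3): e=[10,6,140] → █
    (2,1)@(5, 3): e=[20,12,124] → █
    (3,1)@(7, 3): e=[30,18,108] → █
    (4,1)@(9, 3): e=[40,24,92] → █
    (5,1)@(11, 3): e=[50,30,76] → █
    (6,1)@(13, 3): e=[60,36,60] → █
    (10,1)@(21, 3): e=[100,60,-4] → ·
  covered (22 px):
    · · · · · · · █ █ █ █
    █ █ █ █ █ █ █ █ █ █ ·
    · · · · █ █ █ █ █ █ ·
    · · · · · · · █ █ · ·
    · · · · · · · · · · ·

Result: [0,14,14]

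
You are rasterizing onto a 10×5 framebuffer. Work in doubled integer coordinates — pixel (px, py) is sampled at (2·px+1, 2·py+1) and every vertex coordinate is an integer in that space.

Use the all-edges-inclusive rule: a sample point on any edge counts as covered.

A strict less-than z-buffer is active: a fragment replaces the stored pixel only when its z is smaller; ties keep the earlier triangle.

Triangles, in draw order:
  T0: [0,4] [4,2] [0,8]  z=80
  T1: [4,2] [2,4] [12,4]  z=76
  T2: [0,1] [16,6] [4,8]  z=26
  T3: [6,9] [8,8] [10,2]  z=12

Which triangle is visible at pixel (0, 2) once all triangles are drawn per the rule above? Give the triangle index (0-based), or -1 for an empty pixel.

T0:
  2·area = 16
  edge (0, 4)→(4, 2): d=(4,-2) inclusive
  edge (4, 2)→(0, 8): d=(-4,6) inclusive
  edge (0, 8)→(0, 4): d=(0,-4) inclusive
    (1,1)@(3, 3): e=[2,2,12] → #
    (2,1)@(5, 3): e=[6,-10,20] → ·
    (0,2)@(1, 5): e=[6,6,4] → #
    (1,2)@(3, 5): e=[10,-6,12] → ·
    (0,3)@(1, 7): e=[14,-2,4] → ·
  covered (2 px):
    · · · · · · · · · ·
    · # · · · · · · · ·
    # · · · · · · · · ·
    · · · · · · · · · ·
    · · · · · · · · · ·
T1:
  2·area = 20  (B↔C swapped to make it positive)
  edge (4, 2)→(12, 4): d=(8,2) inclusive
  edge (12, 4)→(2, 4): d=(-10,0) inclusive
  edge (2, 4)→(4, 2): d=(2,-2) inclusive
    (2,0)@(5, 1): e=[-10,30,0] → ·  [on edge]
    (1,1)@(3, 3): e=[10,10,0] → #  [on edge]
    (2,1)@(5, 3): e=[6,10,4] → #
    (3,1)@(7, 3): e=[2,10,8] → #
    (4,1)@(9, 3): e=[-2,10,12] → ·
    (0,2)@(1, 5): e=[30,-10,0] → ·  [on edge]
    (1,2)@(3, 5): e=[26,-10,4] → ·
    (2,2)@(5, 5): e=[22,-10,8] → ·
    (3,2)@(7, 5): e=[18,-10,12] → ·
  covered (3 px):
    · · · · · · · · · ·
    · # # # · · · · · ·
    · · · · · · · · · ·
    · · · · · · · · · ·
    · · · · · · · · · ·
T2:
  2·area = 92
  edge (0, 1)→(16, 6): d=(16,5) inclusive
  edge (16, 6)→(4, 8): d=(-12,2) inclusive
  edge (4, 8)→(0, 1): d=(-4,-7) inclusive
    (1,1)@(3, 3): e=[17,62,13] → #
    (2,1)@(5, 3): e=[7,58,27] → #
    (3,1)@(7, 3): e=[-3,54,41] → ·
    (1,2)@(3, 5): e=[49,38,5] → #
    (3,2)@(7, 5): e=[29,30,33] → #
    (4,2)@(9, 5): e=[19,26,47] → #
    (5,2)@(11, 5): e=[9,22,61] → #
    (6,2)@(13, 5): e=[-1,18,75] → ·
    (1,3)@(3, 7): e=[81,14,-3] → ·
    (2,3)@(5, 7): e=[71,10,11] → #
    (5,3)@(11, 7): e=[41,-2,53] → ·
    (2,4)@(5, 9): e=[103,-14,3] → ·
  covered (10 px):
    · · · · · · · · · ·
    · # # · · · · · · ·
    · # # # # # · · · ·
    · · # # # · · · · ·
    · · · · · · · · · ·
T3:
  2·area = 10  (B↔C swapped to make it positive)
  edge (6, 9)→(10, 2): d=(4,-7) inclusive
  edge (10, 2)→(8, 8): d=(-2,6) inclusive
  edge (8, 8)→(6, 9): d=(-2,1) inclusive
    (4,2)@(9, 5): e=[5,0,5] → #  [on edge]
    (5,2)@(11, 5): e=[19,-12,3] → ·
    (4,3)@(9, 7): e=[13,-4,1] → ·
  covered (1 px):
    · · · · · · · · · ·
    · · · · · · · · · ·
    · · · · # · · · · ·
    · · · · · · · · · ·
    · · · · · · · · · ·

Z-buffer (winner per pixel, '.' = empty):
  . . . . . . . . . .
  . 2 2 1 . . . . . .
  0 2 2 2 3 2 . . . .
  . . 2 2 2 . . . . .
  . . . . . . . . . .

Answer: 0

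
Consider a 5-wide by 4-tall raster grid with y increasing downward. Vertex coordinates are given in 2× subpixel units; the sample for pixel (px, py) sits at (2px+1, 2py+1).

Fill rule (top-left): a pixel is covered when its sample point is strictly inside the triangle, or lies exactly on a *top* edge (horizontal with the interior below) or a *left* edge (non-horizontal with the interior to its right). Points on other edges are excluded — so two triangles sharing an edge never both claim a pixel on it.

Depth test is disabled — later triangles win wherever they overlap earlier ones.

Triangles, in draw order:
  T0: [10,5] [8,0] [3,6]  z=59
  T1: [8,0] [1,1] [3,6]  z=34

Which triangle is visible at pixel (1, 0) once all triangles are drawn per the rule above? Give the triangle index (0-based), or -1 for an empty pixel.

T0:
  2·area = 37  (B↔C swapped to make it positive)
  edge (10, 5)→(3, 6): d=(-7,1) right/bottom  bias=-1
  edge (3, 6)→(8, 0): d=(5,-6) top-left  bias=+0
  edge (8, 0)→(10, 5): d=(2,5) right/bottom  bias=-1
    (3,1)@(7, 3): e=[17,9,11] → █
    (4,1)@(9, 3): e=[15,21,1] → █
    (2,2)@(5, 5): e=[5,7,25] → █
    (2,3)@(5, 7): e=[-9,17,29] → ·
    (3,3)@(7, 7): e=[-11,29,19] → ·
    (4,3)@(9, 7): e=[-13,41,9] → ·
  covered (5 px):
    · · · · ·
    · · · █ █
    · · █ █ █
    · · · · ·
T1:
  2·area = 37  (B↔C swapped to make it positive)
  edge (8, 0)→(3, 6): d=(-5,6) right/bottom  bias=-1
  edge (3, 6)→(1, 1): d=(-2,-5) top-left  bias=+0
  edge (1, 1)→(8, 0): d=(7,-1) top-left  bias=+0
    (0,0)@(1, 1): e=[37,0,0] → █  [on edge]
    (1,0)@(3, 1): e=[25,10,2] → █
    (2,0)@(5, 1): e=[13,20,4] → █
    (3,0)@(7, 1): e=[1,30,6] → █
    (4,0)@(9, 1): e=[-11,40,8] → ·
    (0,1)@(1, 3): e=[27,-4,14] → ·
    (1,1)@(3, 3): e=[15,6,16] → █
    (3,1)@(7, 3): e=[-9,26,20] → ·
    (1,2)@(3, 5): e=[5,2,30] → █
    (2,2)@(5, 5): e=[-7,12,32] → ·
    (1,3)@(3, 7): e=[-5,-2,44] → ·
  covered (7 px):
    █ █ █ █ ·
    · █ █ · ·
    · █ · · ·
    · · · · ·

Z-buffer (winner per pixel, '.' = empty):
  1 1 1 1 .
  . 1 1 0 0
  . 1 0 0 0
  . . . . .

Final: 1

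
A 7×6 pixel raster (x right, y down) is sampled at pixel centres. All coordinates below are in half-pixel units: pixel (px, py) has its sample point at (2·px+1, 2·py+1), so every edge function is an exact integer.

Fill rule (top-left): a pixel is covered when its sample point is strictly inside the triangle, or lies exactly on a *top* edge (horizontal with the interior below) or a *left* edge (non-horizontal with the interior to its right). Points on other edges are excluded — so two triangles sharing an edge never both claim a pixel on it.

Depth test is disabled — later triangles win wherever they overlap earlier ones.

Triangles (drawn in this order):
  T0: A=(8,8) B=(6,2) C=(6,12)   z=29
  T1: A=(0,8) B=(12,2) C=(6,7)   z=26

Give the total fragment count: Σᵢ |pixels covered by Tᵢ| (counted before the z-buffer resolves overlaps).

T0:
  2·area = 20  (B↔C swapped to make it positive)
  edge (8, 8)→(6, 12): d=(-2,4) right/bottom  bias=-1
  edge (6, 12)→(6, 2): d=(0,-10) top-left  bias=+0
  edge (6, 2)→(8, 8): d=(2,6) right/bottom  bias=-1
    (3,2)@(7, 5): e=[10,10,0] → ·  [on edge]
    (3,3)@(7, 7): e=[6,10,4] → #
    (4,3)@(9, 7): e=[-2,30,-8] → ·
    (3,4)@(7, 9): e=[2,10,8] → #
    (4,4)@(9, 9): e=[-6,30,-4] → ·
    (3,5)@(7, 11): e=[-2,10,12] → ·
    (4,5)@(9, 11): e=[-10,30,0] → ·  [on edge]
  covered (2 px):
    · · · · · · ·
    · · · · · · ·
    · · · · · · ·
    · · · # · · ·
    · · · # · · ·
    · · · · · · ·
T1:
  2·area = 24
  edge (0, 8)→(12, 2): d=(12,-6) top-left  bias=+0
  edge (12, 2)→(6, 7): d=(-6,5) right/bottom  bias=-1
  edge (6, 7)→(0, 8): d=(-6,1) right/bottom  bias=-1
    (3,2)@(7, 5): e=[6,7,11] → #
    (4,2)@(9, 5): e=[18,-3,9] → ·
    (1,3)@(3, 7): e=[6,15,3] → #
    (2,3)@(5, 7): e=[18,5,1] → #
    (3,3)@(7, 7): e=[30,-5,-1] → ·
    (1,4)@(3, 9): e=[30,3,-9] → ·
    (2,4)@(5, 9): e=[42,-7,-11] → ·
  covered (3 px):
    · · · · · · ·
    · · · · · · ·
    · · · # · · ·
    · # # · · · ·
    · · · · · · ·
    · · · · · · ·

Final: 5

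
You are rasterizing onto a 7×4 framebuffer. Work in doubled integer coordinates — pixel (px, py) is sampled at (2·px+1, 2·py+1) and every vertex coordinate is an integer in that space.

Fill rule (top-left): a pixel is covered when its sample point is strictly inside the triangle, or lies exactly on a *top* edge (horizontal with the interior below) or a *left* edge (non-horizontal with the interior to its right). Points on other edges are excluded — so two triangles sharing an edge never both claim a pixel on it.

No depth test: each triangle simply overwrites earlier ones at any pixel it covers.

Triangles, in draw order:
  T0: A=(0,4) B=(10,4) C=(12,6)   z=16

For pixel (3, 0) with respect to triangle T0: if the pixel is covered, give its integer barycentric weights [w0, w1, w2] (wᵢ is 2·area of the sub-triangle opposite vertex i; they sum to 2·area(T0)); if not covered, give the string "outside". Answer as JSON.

T0:
  2·area = 20
  edge (0, 4)→(10, 4): d=(10,0) top-left  bias=+0
  edge (10, 4)→(12, 6): d=(2,2) right/bottom  bias=-1
  edge (12, 6)→(0, 4): d=(-12,-2) top-left  bias=+0
    (3,0)@(7, 1): e=[-30,0,50] → ·  [on edge]
    (4,1)@(9, 3): e=[-10,0,30] → ·  [on edge]
    (3,2)@(7, 5): e=[10,8,2] → #
    (4,2)@(9, 5): e=[10,4,6] → #
    (5,2)@(11, 5): e=[10,0,10] → ·  [on edge]
    (3,3)@(7, 7): e=[30,12,-22] → ·
    (4,3)@(9, 7): e=[30,8,-18] → ·
    (6,3)@(13, 7): e=[30,0,-10] → ·  [on edge]
  covered (2 px):
    · · · · · · ·
    · · · · · · ·
    · · · # # · ·
    · · · · · · ·

Result: "outside"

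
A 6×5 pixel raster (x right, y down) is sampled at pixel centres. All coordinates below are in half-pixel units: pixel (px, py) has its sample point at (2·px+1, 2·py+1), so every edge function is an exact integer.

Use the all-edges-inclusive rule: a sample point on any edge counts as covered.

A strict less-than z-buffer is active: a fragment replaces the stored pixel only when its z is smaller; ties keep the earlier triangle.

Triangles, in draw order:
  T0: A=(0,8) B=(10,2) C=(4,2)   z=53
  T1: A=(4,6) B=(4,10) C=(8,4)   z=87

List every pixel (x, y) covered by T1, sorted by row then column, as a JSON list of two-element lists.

T0:
  2·area = 36  (B↔C swapped to make it positive)
  edge (0, 8)→(4, 2): d=(4,-6) inclusive
  edge (4, 2)→(10, 2): d=(6,0) inclusive
  edge (10, 2)→(0, 8): d=(-10,6) inclusive
    (2,1)@(5, 3): e=[10,6,20] → X
    (3,1)@(7, 3): e=[22,6,8] → X
    (4,1)@(9, 3): e=[34,6,-4] → .
    (1,2)@(3, 5): e=[6,18,12] → X
    (2,2)@(5, 5): e=[18,18,0] → X  [on edge]
    (3,2)@(7, 5): e=[30,18,-12] → .
    (0,3)@(1, 7): e=[2,30,4] → X
    (1,3)@(3, 7): e=[14,30,-8] → .
    (2,3)@(5, 7): e=[26,30,-20] → .
    (0,4)@(1, 9): e=[10,42,-16] → .
  covered (5 px):
    . . . . . .
    . . X X . .
    . X X . . .
    X . . . . .
    . . . . . .
T1:
  2·area = 16  (B↔C swapped to make it positive)
  edge (4, 6)→(8, 4): d=(4,-2) inclusive
  edge (8, 4)→(4, 10): d=(-4,6) inclusive
  edge (4, 10)→(4, 6): d=(0,-4) inclusive
    (3,2)@(7, 5): e=[2,2,12] → X
    (4,2)@(9, 5): e=[6,-10,20] → .
    (2,3)@(5, 7): e=[6,6,4] → X
    (3,3)@(7, 7): e=[10,-6,12] → .
    (2,4)@(5, 9): e=[14,-2,4] → .
  covered (2 px):
    . . . . . .
    . . . . . .
    . . . X . .
    . . X . . .
    . . . . . .

Result: [[3,2],[2,3]]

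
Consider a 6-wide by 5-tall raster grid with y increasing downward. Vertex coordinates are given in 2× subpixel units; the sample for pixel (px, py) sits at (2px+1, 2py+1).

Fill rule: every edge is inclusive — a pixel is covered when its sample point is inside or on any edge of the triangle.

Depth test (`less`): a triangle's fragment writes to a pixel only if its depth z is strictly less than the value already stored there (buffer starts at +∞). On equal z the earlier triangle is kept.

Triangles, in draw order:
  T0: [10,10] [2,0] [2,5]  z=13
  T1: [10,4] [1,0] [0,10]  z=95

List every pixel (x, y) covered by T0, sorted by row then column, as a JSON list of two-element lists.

T0:
  2·area = 40  (B↔C swapped to make it positive)
  edge (10, 10)→(2, 5): d=(-8,-5) inclusive
  edge (2, 5)→(2, 0): d=(0,-5) inclusive
  edge (2, 0)→(10, 10): d=(8,10) inclusive
    (1,1)@(3, 3): e=[21,5,14] → X
    (2,1)@(5, 3): e=[31,15,-6] → .
    (1,2)@(3, 5): e=[5,5,30] → X
    (2,2)@(5, 5): e=[15,15,10] → X
    (3,2)@(7, 5): e=[25,25,-10] → .
    (1,3)@(3, 7): e=[-11,5,46] → .
    (2,3)@(5, 7): e=[-1,15,26] → .
    (3,3)@(7, 7): e=[9,25,6] → X
    (4,3)@(9, 7): e=[19,35,-14] → .
    (3,4)@(7, 9): e=[-7,25,22] → .
    (4,4)@(9, 9): e=[3,35,2] → X
    (5,4)@(11, 9): e=[13,45,-18] → .
  covered (5 px):
    . . . . . .
    . X . . . .
    . X X . . .
    . . . X . .
    . . . . X .
T1:
  2·area = 94  (B↔C swapped to make it positive)
  edge (10, 4)→(0, 10): d=(-10,6) inclusive
  edge (0, 10)→(1, 0): d=(1,-10) inclusive
  edge (1, 0)→(10, 4): d=(9,4) inclusive
    (0,0)@(1, 1): e=[84,1,9] → X
    (1,0)@(3, 1): e=[72,21,1] → X
    (2,0)@(5, 1): e=[60,41,-7] → .
    (0,1)@(1, 3): e=[64,3,27] → X
    (2,1)@(5, 3): e=[40,43,11] → X
    (3,1)@(7, 3): e=[28,63,3] → X
    (4,1)@(9, 3): e=[16,83,-5] → .
    (0,2)@(1, 5): e=[44,5,45] → X
    (4,2)@(9, 5): e=[-4,85,13] → .
    (0,3)@(1, 7): e=[24,7,63] → X
    (2,3)@(5, 7): e=[0,47,47] → X  [on edge]
    (3,3)@(7, 7): e=[-12,67,39] → .
  covered (14 px):
    X X . . . .
    X X X X . .
    X X X X . .
    X X X . . .
    X . . . . .

Result: [[1,1],[1,2],[2,2],[3,3],[4,4]]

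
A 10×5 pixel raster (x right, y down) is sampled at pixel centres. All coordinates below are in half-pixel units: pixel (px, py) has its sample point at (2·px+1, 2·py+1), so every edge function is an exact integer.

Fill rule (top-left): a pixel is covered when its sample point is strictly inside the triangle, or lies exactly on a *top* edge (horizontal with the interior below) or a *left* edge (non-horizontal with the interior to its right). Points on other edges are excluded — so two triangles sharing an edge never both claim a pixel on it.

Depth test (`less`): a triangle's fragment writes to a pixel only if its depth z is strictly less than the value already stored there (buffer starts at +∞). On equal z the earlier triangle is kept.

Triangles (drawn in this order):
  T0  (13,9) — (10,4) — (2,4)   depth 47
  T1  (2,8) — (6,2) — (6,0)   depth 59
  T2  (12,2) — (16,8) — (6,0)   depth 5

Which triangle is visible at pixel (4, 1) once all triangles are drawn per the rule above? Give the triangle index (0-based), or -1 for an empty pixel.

T0:
  2·area = 40  (B↔C swapped to make it positive)
  edge (13, 9)→(2, 4): d=(-11,-5) top-left  bias=+0
  edge (2, 4)→(10, 4): d=(8,0) top-left  bias=+0
  edge (10, 4)→(13, 9): d=(3,5) right/bottom  bias=-1
    (2,2)@(5, 5): e=[4,8,28] → █
    (3,2)@(7, 5): e=[14,8,18] → █
    (4,2)@(9, 5): e=[24,8,8] → █
    (5,2)@(11, 5): e=[34,8,-2] → ·
    (2,3)@(5, 7): e=[-18,24,34] → ·
    (3,3)@(7, 7): e=[-8,24,24] → ·
    (4,3)@(9, 7): e=[2,24,14] → █
    (5,3)@(11, 7): e=[12,24,4] → █
    (6,3)@(13, 7): e=[22,24,-6] → ·
    (4,4)@(9, 9): e=[-20,40,20] → ·
    (5,4)@(11, 9): e=[-10,40,10] → ·
    (6,4)@(13, 9): e=[0,40,0] → ·  [on edge]
  covered (5 px):
    · · · · · · · · · ·
    · · · · · · · · · ·
    · · █ █ █ · · · · ·
    · · · · █ █ · · · ·
    · · · · · · · · · ·
T1:
  2·area = 8  (B↔C swapped to make it positive)
  edge (2, 8)→(6, 0): d=(4,-8) top-left  bias=+0
  edge (6, 0)→(6, 2): d=(0,2) right/bottom  bias=-1
  edge (6, 2)→(2, 8): d=(-4,6) right/bottom  bias=-1
    (2,1)@(5, 3): e=[4,2,2] → █
    (3,1)@(7, 3): e=[20,-2,-10] → ·
    (2,2)@(5, 5): e=[12,2,-6] → ·
  covered (1 px):
    · · · · · · · · · ·
    · · █ · · · · · · ·
    · · · · · · · · · ·
    · · · · · · · · · ·
    · · · · · · · · · ·
T2:
  2·area = 28
  edge (12, 2)→(16, 8): d=(4,6) right/bottom  bias=-1
  edge (16, 8)→(6, 0): d=(-10,-8) top-left  bias=+0
  edge (6, 0)→(12, 2): d=(6,2) right/bottom  bias=-1
    (4,0)@(9, 1): e=[14,14,0] → ·  [on edge]
    (5,1)@(11, 3): e=[10,10,8] → █
    (6,1)@(13, 3): e=[-2,26,4] → ·
    (7,1)@(15, 3): e=[-14,42,0] → ·  [on edge]
    (5,2)@(11, 5): e=[18,-10,20] → ·
    (6,2)@(13, 5): e=[6,6,16] → █
    (7,2)@(15, 5): e=[-6,22,12] → ·
    (6,3)@(13, 7): e=[14,-14,28] → ·
    (7,3)@(15, 7): e=[2,2,24] → █
    (8,3)@(17, 7): e=[-10,18,20] → ·
    (7,4)@(15, 9): e=[10,-18,36] → ·
  covered (3 px):
    · · · · · · · · · ·
    · · · · · █ · · · ·
    · · · · · · █ · · ·
    · · · · · · · █ · ·
    · · · · · · · · · ·

Z-buffer (winner per pixel, '.' = empty):
  . . . . . . . . . .
  . . 1 . . 2 . . . .
  . . 0 0 0 . 2 . . .
  . . . . 0 0 . 2 . .
  . . . . . . . . . .

Answer: -1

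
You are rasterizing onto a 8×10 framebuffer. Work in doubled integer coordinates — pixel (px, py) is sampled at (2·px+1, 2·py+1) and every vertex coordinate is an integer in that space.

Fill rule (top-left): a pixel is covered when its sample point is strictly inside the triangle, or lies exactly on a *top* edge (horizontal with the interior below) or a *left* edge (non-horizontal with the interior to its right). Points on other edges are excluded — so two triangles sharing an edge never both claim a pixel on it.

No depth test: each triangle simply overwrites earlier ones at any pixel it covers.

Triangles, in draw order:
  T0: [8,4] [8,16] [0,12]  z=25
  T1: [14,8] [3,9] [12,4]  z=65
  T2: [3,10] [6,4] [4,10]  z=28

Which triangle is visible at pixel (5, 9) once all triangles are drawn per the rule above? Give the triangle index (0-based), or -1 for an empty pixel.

T0:
  2·area = 96
  edge (8, 4)→(8, 16): d=(0,12) right/bottom  bias=-1
  edge (8, 16)→(0, 12): d=(-8,-4) top-left  bias=+0
  edge (0, 12)→(8, 4): d=(8,-8) top-left  bias=+0
    (5,0)@(11, 1): e=[-36,132,0] → ·  [on edge]
    (4,1)@(9, 3): e=[-12,108,0] → ·  [on edge]
    (3,2)@(7, 5): e=[12,84,0] → █  [on edge]
    (4,2)@(9, 5): e=[-12,92,16] → ·
    (2,3)@(5, 7): e=[36,60,0] → █  [on edge]
    (4,3)@(9, 7): e=[-12,76,32] → ·
    (1,4)@(3, 9): e=[60,36,0] → █  [on edge]
    (4,4)@(9, 9): e=[-12,60,48] → ·
    (0,5)@(1, 11): e=[84,12,0] → █  [on edge]
    (4,5)@(9, 11): e=[-12,44,64] → ·
    (0,6)@(1, 13): e=[84,-4,16] → ·
    (1,6)@(3, 13): e=[60,4,32] → █
  covered (14 px):
    · · · · · · · ·
    · · · · · · · ·
    · · · █ · · · ·
    · · █ █ · · · ·
    · █ █ █ · · · ·
    █ █ █ █ · · · ·
    · █ █ █ · · · ·
    · · · █ · · · ·
    · · · · · · · ·
    · · · · · · · ·
T1:
  2·area = 46
  edge (14, 8)→(3, 9): d=(-11,1) right/bottom  bias=-1
  edge (3, 9)→(12, 4): d=(9,-5) top-left  bias=+0
  edge (12, 4)→(14, 8): d=(2,4) right/bottom  bias=-1
    (5,2)@(11, 5): e=[36,4,6] → █
    (6,2)@(13, 5): e=[34,14,-2] → ·
    (3,3)@(7, 7): e=[18,2,26] → █
    (4,3)@(9, 7): e=[16,12,18] → █
    (6,3)@(13, 7): e=[12,32,2] → █
    (7,3)@(15, 7): e=[10,42,-6] → ·
    (1,4)@(3, 9): e=[0,0,46] → ·  [on edge]
    (3,4)@(7, 9): e=[-4,20,30] → ·
    (4,4)@(9, 9): e=[-6,30,22] → ·
    (5,4)@(11, 9): e=[-8,40,14] → ·
    (6,4)@(13, 9): e=[-10,50,6] → ·
  covered (5 px):
    · · · · · · · ·
    · · · · · · · ·
    · · · · · █ · ·
    · · · █ █ █ █ ·
    · · · · · · · ·
    · · · · · · · ·
    · · · · · · · ·
    · · · · · · · ·
    · · · · · · · ·
    · · · · · · · ·
T2:
  2·area = 6
  edge (3, 10)→(6, 4): d=(3,-6) top-left  bias=+0
  edge (6, 4)→(4, 10): d=(-2,6) right/bottom  bias=-1
  edge (4, 10)→(3, 10): d=(-1,0) right/bottom  bias=-1
    (3,0)@(7, 1): e=[-3,0,9] → ·  [on edge]
    (2,3)@(5, 7): e=[3,0,3] → ·  [on edge]
    (1,6)@(3, 13): e=[9,0,-3] → ·  [on edge]
    (0,9)@(1, 19): e=[15,0,-9] → ·  [on edge]
  covered (0 px):
    · · · · · · · ·
    · · · · · · · ·
    · · · · · · · ·
    · · · · · · · ·
    · · · · · · · ·
    · · · · · · · ·
    · · · · · · · ·
    · · · · · · · ·
    · · · · · · · ·
    · · · · · · · ·

Z-buffer (winner per pixel, '.' = empty):
  . . . . . . . .
  . . . . . . . .
  . . . 0 . 1 . .
  . . 0 1 1 1 1 .
  . 0 0 0 . . . .
  0 0 0 0 . . . .
  . 0 0 0 . . . .
  . . . 0 . . . .
  . . . . . . . .
  . . . . . . . .

Final: -1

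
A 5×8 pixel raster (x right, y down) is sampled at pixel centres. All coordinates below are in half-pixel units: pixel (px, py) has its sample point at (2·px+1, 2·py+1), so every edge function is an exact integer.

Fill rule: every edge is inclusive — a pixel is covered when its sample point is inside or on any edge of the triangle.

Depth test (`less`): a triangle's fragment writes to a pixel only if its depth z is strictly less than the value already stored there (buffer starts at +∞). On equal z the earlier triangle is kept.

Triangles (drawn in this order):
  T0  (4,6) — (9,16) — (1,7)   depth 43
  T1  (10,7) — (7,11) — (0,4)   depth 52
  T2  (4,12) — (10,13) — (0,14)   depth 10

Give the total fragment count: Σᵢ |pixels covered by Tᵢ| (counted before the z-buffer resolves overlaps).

T0:
  2·area = 35
  edge (4, 6)→(9, 16): d=(5,10) inclusive
  edge (9, 16)→(1, 7): d=(-8,-9) inclusive
  edge (1, 7)→(4, 6): d=(3,-1) inclusive
    (3,2)@(7, 5): e=[-35,70,0] → .  [on edge]
    (0,3)@(1, 7): e=[35,0,0] → X  [on edge]
    (1,3)@(3, 7): e=[15,18,2] → X
    (2,3)@(5, 7): e=[-5,36,4] → .
    (0,4)@(1, 9): e=[45,-16,6] → .
    (1,4)@(3, 9): e=[25,2,8] → X
    (2,4)@(5, 9): e=[5,20,10] → X
    (3,4)@(7, 9): e=[-15,38,12] → .
    (1,5)@(3, 11): e=[35,-14,14] → .
    (2,5)@(5, 11): e=[15,4,16] → X
    (3,5)@(7, 11): e=[-5,22,18] → .
    (2,6)@(5, 13): e=[25,-12,22] → .
  covered (6 px):
    . . . . .
    . . . . .
    . . . . .
    X X . . .
    . X X . .
    . . X . .
    . . . X .
    . . . . .
T1:
  2·area = 49
  edge (10, 7)→(7, 11): d=(-3,4) inclusive
  edge (7, 11)→(0, 4): d=(-7,-7) inclusive
  edge (0, 4)→(10, 7): d=(10,3) inclusive
    (0,2)@(1, 5): e=[42,0,7] → X  [on edge]
    (1,2)@(3, 5): e=[34,14,1] → X
    (2,2)@(5, 5): e=[26,28,-5] → .
    (0,3)@(1, 7): e=[36,-14,27] → .
    (1,3)@(3, 7): e=[28,0,21] → X  [on edge]
    (2,3)@(5, 7): e=[20,14,15] → X
    (3,3)@(7, 7): e=[12,28,9] → X
    (4,3)@(9, 7): e=[4,42,3] → X
    (1,4)@(3, 9): e=[22,-14,41] → .
    (2,4)@(5, 9): e=[14,0,35] → X  [on edge]
    (4,4)@(9, 9): e=[-2,28,23] → .
    (2,5)@(5, 11): e=[8,-14,55] → .
    (3,5)@(7, 11): e=[0,0,49] → X  [on edge]
    (4,6)@(9, 13): e=[-14,0,63] → .  [on edge]
  covered (9 px):
    . . . . .
    . . . . .
    X X . . .
    . X X X X
    . . X X .
    . . . X .
    . . . . .
    . . . . .
T2:
  2·area = 16
  edge (4, 12)→(10, 13): d=(6,1) inclusive
  edge (10, 13)→(0, 14): d=(-10,1) inclusive
  edge (0, 14)→(4, 12): d=(4,-2) inclusive
    (1,6)@(3, 13): e=[7,7,2] → X
    (2,6)@(5, 13): e=[5,5,6] → X
    (3,6)@(7, 13): e=[3,3,10] → X
    (4,6)@(9, 13): e=[1,1,14] → X
    (1,7)@(3, 15): e=[19,-13,10] → .
    (2,7)@(5, 15): e=[17,-15,14] → .
    (3,7)@(7, 15): e=[15,-17,18] → .
    (4,7)@(9, 15): e=[13,-19,22] → .
  covered (4 px):
    . . . . .
    . . . . .
    . . . . .
    . . . . .
    . . . . .
    . . . . .
    . X X X X
    . . . . .

Final: 19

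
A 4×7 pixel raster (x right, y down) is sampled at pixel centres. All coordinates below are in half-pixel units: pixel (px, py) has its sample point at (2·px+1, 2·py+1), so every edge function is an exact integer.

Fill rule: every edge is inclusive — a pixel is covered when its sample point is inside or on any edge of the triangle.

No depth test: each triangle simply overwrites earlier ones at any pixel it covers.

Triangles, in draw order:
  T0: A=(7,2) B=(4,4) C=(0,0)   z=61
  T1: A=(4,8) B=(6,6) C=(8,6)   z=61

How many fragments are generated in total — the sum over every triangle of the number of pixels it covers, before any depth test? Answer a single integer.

T0:
  2·area = 20
  edge (7, 2)→(4, 4): d=(-3,2) inclusive
  edge (4, 4)→(0, 0): d=(-4,-4) inclusive
  edge (0, 0)→(7, 2): d=(7,2) inclusive
    (0,0)@(1, 1): e=[15,0,5] → X  [on edge]
    (1,0)@(3, 1): e=[11,8,1] → X
    (2,0)@(5, 1): e=[7,16,-3] → .
    (0,1)@(1, 3): e=[9,-8,19] → .
    (1,1)@(3, 3): e=[5,0,15] → X  [on edge]
    (2,1)@(5, 3): e=[1,8,11] → X
    (3,1)@(7, 3): e=[-3,16,7] → .
    (1,2)@(3, 5): e=[-1,-8,29] → .
    (2,2)@(5, 5): e=[-5,0,25] → .  [on edge]
    (3,3)@(7, 7): e=[-15,0,35] → .  [on edge]
  covered (4 px):
    X X . .
    . X X .
    . . . .
    . . . .
    . . . .
    . . . .
    . . . .
T1:
  2·area = 4
  edge (4, 8)→(6, 6): d=(2,-2) inclusive
  edge (6, 6)→(8, 6): d=(2,0) inclusive
  edge (8, 6)→(4, 8): d=(-4,2) inclusive
    (3,2)@(7, 5): e=[0,-2,6] → .  [on edge]
    (2,3)@(5, 7): e=[0,2,2] → X  [on edge]
    (3,3)@(7, 7): e=[4,2,-2] → .
    (1,4)@(3, 9): e=[0,6,-2] → .  [on edge]
    (2,4)@(5, 9): e=[4,6,-6] → .
    (0,5)@(1, 11): e=[0,10,-6] → .  [on edge]
  covered (1 px):
    . . . .
    . . . .
    . . . .
    . . X .
    . . . .
    . . . .
    . . . .

Final: 5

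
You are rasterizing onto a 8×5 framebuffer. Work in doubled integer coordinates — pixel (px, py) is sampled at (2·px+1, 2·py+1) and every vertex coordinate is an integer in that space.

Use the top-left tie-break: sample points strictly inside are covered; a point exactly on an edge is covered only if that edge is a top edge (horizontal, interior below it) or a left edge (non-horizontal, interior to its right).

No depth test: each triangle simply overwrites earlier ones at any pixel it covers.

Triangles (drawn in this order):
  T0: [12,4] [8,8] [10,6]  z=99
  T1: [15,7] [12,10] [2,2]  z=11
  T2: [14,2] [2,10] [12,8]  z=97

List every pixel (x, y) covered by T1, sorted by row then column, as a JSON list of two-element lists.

T0:
  degenerate (2·area = 0) — covers nothing
T1:
  2·area = 54
  edge (15, 7)→(12, 10): d=(-3,3) right/bottom  bias=-1
  edge (12, 10)→(2, 2): d=(-10,-8) top-left  bias=+0
  edge (2, 2)→(15, 7): d=(13,5) right/bottom  bias=-1
    (3,2)@(7, 5): e=[30,10,14] → #
    (4,2)@(9, 5): e=[24,26,4] → #
    (5,2)@(11, 5): e=[18,42,-6] → ·
    (3,3)@(7, 7): e=[24,-10,40] → ·
    (4,3)@(9, 7): e=[18,6,30] → #
    (5,3)@(11, 7): e=[12,22,20] → #
    (6,3)@(13, 7): e=[6,38,10] → #
    (7,3)@(15, 7): e=[0,54,0] → ·  [on edge]
    (4,4)@(9, 9): e=[12,-14,56] → ·
    (5,4)@(11, 9): e=[6,2,46] → #
    (6,4)@(13, 9): e=[0,18,36] → ·  [on edge]
  covered (6 px):
    · · · · · · · ·
    · · · · · · · ·
    · · · # # · · ·
    · · · · # # # ·
    · · · · · # · ·
T2:
  2·area = 56  (B↔C swapped to make it positive)
  edge (14, 2)→(12, 8): d=(-2,6) right/bottom  bias=-1
  edge (12, 8)→(2, 10): d=(-10,2) right/bottom  bias=-1
  edge (2, 10)→(14, 2): d=(12,-8) top-left  bias=+0
    (6,1)@(13, 3): e=[4,48,4] → #
    (7,1)@(15, 3): e=[-8,44,20] → ·
    (5,2)@(11, 5): e=[12,32,12] → #
    (6,2)@(13, 5): e=[0,28,28] → ·  [on edge]
    (3,3)@(7, 7): e=[32,20,4] → #
    (4,3)@(9, 7): e=[20,16,20] → #
    (6,3)@(13, 7): e=[-4,8,52] → ·
    (2,4)@(5, 9): e=[40,4,12] → #
    (3,4)@(7, 9): e=[28,0,28] → ·  [on edge]
    (4,4)@(9, 9): e=[16,-4,44] → ·
    (5,4)@(11, 9): e=[4,-8,60] → ·
  covered (6 px):
    · · · · · · · ·
    · · · · · · # ·
    · · · · · # · ·
    · · · # # # · ·
    · · # · · · · ·

Final: [[3,2],[4,2],[4,3],[5,3],[6,3],[5,4]]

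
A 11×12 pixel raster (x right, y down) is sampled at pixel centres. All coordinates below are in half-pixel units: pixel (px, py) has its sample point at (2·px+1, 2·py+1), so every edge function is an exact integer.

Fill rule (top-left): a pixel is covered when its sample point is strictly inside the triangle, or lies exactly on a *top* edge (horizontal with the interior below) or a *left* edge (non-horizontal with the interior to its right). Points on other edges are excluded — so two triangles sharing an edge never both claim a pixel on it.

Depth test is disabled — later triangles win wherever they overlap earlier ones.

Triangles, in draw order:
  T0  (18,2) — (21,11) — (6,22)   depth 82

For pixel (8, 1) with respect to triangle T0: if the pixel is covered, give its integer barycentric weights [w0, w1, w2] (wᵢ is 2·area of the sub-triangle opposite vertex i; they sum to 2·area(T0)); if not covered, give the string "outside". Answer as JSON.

T0:
  2·area = 168
  edge (18, 2)→(21, 11): d=(3,9) right/bottom  bias=-1
  edge (21, 11)→(6, 22): d=(-15,11) right/bottom  bias=-1
  edge (6, 22)→(18, 2): d=(12,-20) top-left  bias=+0
    (8,2)@(17, 5): e=[18,134,16] → #
    (9,2)@(19, 5): e=[0,112,56] → ·  [on edge]
    (7,3)@(15, 7): e=[42,126,0] → #  [on edge]
    (9,3)@(19, 7): e=[6,82,80] → #
    (10,3)@(21, 7): e=[-12,60,120] → ·
    (7,4)@(15, 9): e=[48,96,24] → #
    (10,4)@(21, 9): e=[-6,30,144] → ·
    (6,5)@(13, 11): e=[72,88,8] → #
    (10,5)@(21, 11): e=[0,0,168] → ·  [on edge]
    (6,6)@(13, 13): e=[78,58,32] → #
    (9,6)@(19, 13): e=[24,-8,152] → ·
    (5,7)@(11, 15): e=[102,50,16] → #
    (4,8)@(9, 17): e=[126,42,0] → #  [on edge]
  covered (21 px):
    · · · · · · · · · · ·
    · · · · · · · · · · ·
    · · · · · · · · # · ·
    · · · · · · · # # # ·
    · · · · · · · # # # ·
    · · · · · · # # # # ·
    · · · · · · # # # · ·
    · · · · · # # # · · ·
    · · · · # # · · · · ·
    · · · · # · · · · · ·
    · · · # · · · · · · ·
    · · · · · · · · · · ·

Result: "outside"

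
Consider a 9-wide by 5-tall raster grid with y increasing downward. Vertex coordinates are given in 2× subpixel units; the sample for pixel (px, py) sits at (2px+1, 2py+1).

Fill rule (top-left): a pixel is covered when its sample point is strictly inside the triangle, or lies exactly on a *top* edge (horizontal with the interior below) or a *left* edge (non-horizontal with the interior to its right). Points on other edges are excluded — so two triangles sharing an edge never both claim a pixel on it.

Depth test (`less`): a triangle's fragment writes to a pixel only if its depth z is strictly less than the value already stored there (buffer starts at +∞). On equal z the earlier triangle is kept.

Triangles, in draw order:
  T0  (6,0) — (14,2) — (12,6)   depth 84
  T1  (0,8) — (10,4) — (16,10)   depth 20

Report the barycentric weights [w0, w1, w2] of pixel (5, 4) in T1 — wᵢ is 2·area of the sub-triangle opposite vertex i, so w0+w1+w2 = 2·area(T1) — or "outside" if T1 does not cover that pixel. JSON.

T0:
  2·area = 36
  edge (6, 0)→(14, 2): d=(8,2) right/bottom  bias=-1
  edge (14, 2)→(12, 6): d=(-2,4) right/bottom  bias=-1
  edge (12, 6)→(6, 0): d=(-6,-6) top-left  bias=+0
    (3,0)@(7, 1): e=[6,30,0] → X  [on edge]
    (4,0)@(9, 1): e=[2,22,12] → X
    (5,0)@(11, 1): e=[-2,14,24] → .
    (3,1)@(7, 3): e=[22,26,-12] → .
    (4,1)@(9, 3): e=[18,18,0] → X  [on edge]
    (5,1)@(11, 3): e=[14,10,12] → X
    (6,1)@(13, 3): e=[10,2,24] → X
    (7,1)@(15, 3): e=[6,-6,36] → .
    (4,2)@(9, 5): e=[34,14,-12] → .
    (5,2)@(11, 5): e=[30,6,0] → X  [on edge]
    (6,2)@(13, 5): e=[26,-2,12] → .
    (5,3)@(11, 7): e=[46,2,-12] → .
    (6,3)@(13, 7): e=[42,-6,0] → .  [on edge]
    (7,4)@(15, 9): e=[54,-18,0] → .  [on edge]
  covered (6 px):
    . . . X X . . . .
    . . . . X X X . .
    . . . . . X . . .
    . . . . . . . . .
    . . . . . . . . .
T1:
  2·area = 84
  edge (0, 8)→(10, 4): d=(10,-4) top-left  bias=+0
  edge (10, 4)→(16, 10): d=(6,6) right/bottom  bias=-1
  edge (16, 10)→(0, 8): d=(-16,-2) top-left  bias=+0
    (3,0)@(7, 1): e=[-42,0,126] → .  [on edge]
    (4,1)@(9, 3): e=[-14,0,98] → .  [on edge]
    (4,2)@(9, 5): e=[6,12,66] → X
    (5,2)@(11, 5): e=[14,0,70] → .  [on edge]
    (1,3)@(3, 7): e=[2,60,22] → X
    (2,3)@(5, 7): e=[10,48,26] → X
    (3,3)@(7, 7): e=[18,36,30] → X
    (5,3)@(11, 7): e=[34,12,38] → X
    (6,3)@(13, 7): e=[42,0,42] → .  [on edge]
    (1,4)@(3, 9): e=[22,72,-10] → .
    (2,4)@(5, 9): e=[30,60,-6] → .
    (3,4)@(7, 9): e=[38,48,-2] → .
    (7,4)@(15, 9): e=[70,0,14] → .  [on edge]
  covered (9 px):
    . . . . . . . . .
    . . . . . . . . .
    . . . . X . . . .
    . X X X X X . . .
    . . . . X X X . .

Final: [24,6,54]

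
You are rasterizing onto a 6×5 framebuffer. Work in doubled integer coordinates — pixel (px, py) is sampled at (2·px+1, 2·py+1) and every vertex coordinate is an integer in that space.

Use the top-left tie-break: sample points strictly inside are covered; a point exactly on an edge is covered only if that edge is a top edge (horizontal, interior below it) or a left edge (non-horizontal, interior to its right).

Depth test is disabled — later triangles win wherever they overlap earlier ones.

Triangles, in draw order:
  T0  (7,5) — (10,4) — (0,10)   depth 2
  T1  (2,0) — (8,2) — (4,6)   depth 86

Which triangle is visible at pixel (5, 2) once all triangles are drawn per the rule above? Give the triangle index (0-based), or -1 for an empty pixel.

T0:
  2·area = 8
  edge (7, 5)→(10, 4): d=(3,-1) top-left  bias=+0
  edge (10, 4)→(0, 10): d=(-10,6) right/bottom  bias=-1
  edge (0, 10)→(7, 5): d=(7,-5) top-left  bias=+0
    (3,2)@(7, 5): e=[0,8,0] → #  [on edge]
    (4,2)@(9, 5): e=[2,-4,10] → ·
    (0,3)@(1, 7): e=[0,24,-16] → ·  [on edge]
    (2,3)@(5, 7): e=[4,0,4] → ·  [on edge]
    (3,3)@(7, 7): e=[6,-12,14] → ·
  covered (1 px):
    · · · · · ·
    · · · · · ·
    · · · # · ·
    · · · · · ·
    · · · · · ·
T1:
  2·area = 32
  edge (2, 0)→(8, 2): d=(6,2) right/bottom  bias=-1
  edge (8, 2)→(4, 6): d=(-4,4) right/bottom  bias=-1
  edge (4, 6)→(2, 0): d=(-2,-6) top-left  bias=+0
    (1,0)@(3, 1): e=[4,24,4] → #
    (2,0)@(5, 1): e=[0,16,16] → ·  [on edge]
    (4,0)@(9, 1): e=[-8,0,40] → ·  [on edge]
    (1,1)@(3, 3): e=[16,16,0] → #  [on edge]
    (2,1)@(5, 3): e=[12,8,12] → #
    (3,1)@(7, 3): e=[8,0,24] → ·  [on edge]
    (5,1)@(11, 3): e=[0,-16,48] → ·  [on edge]
    (1,2)@(3, 5): e=[28,8,-4] → ·
    (2,2)@(5, 5): e=[24,0,8] → ·  [on edge]
    (1,3)@(3, 7): e=[40,0,-8] → ·  [on edge]
    (0,4)@(1, 9): e=[56,0,-24] → ·  [on edge]
    (2,4)@(5, 9): e=[48,-16,0] → ·  [on edge]
  covered (3 px):
    · # · · · ·
    · # # · · ·
    · · · · · ·
    · · · · · ·
    · · · · · ·

Z-buffer (winner per pixel, '.' = empty):
  . 1 . . . .
  . 1 1 . . .
  . . . 0 . .
  . . . . . .
  . . . . . .

Answer: -1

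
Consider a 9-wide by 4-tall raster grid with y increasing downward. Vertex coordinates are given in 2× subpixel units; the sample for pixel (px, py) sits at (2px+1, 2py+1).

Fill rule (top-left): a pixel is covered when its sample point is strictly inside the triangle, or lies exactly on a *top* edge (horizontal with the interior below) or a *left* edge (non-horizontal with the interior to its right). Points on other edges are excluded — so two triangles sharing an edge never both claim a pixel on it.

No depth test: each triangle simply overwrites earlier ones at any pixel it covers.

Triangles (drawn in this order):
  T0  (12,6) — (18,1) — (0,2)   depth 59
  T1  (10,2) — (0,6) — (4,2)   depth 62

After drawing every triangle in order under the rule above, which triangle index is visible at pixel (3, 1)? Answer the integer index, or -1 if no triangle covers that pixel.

T0:
  2·area = 84  (B↔C swapped to make it positive)
  edge (12, 6)→(0, 2): d=(-12,-4) top-left  bias=+0
  edge (0, 2)→(18, 1): d=(18,-1) top-left  bias=+0
  edge (18, 1)→(12, 6): d=(-6,5) right/bottom  bias=-1
    (1,1)@(3, 3): e=[0,21,63] → █  [on edge]
    (2,1)@(5, 3): e=[8,23,53] → █
    (3,1)@(7, 3): e=[16,25,43] → █
    (4,1)@(9, 3): e=[24,27,33] → █
    (5,1)@(11, 3): e=[32,29,23] → █
    (6,1)@(13, 3): e=[40,31,13] → █
    (7,1)@(15, 3): e=[48,33,3] → █
    (8,1)@(17, 3): e=[56,35,-7] → ·
    (1,2)@(3, 5): e=[-24,57,51] → ·
    (2,2)@(5, 5): e=[-16,59,41] → ·
    (3,2)@(7, 5): e=[-8,61,31] → ·
    (4,2)@(9, 5): e=[0,63,21] → █  [on edge]
    (7,3)@(15, 7): e=[0,105,-21] → ·  [on edge]
  covered (10 px):
    · · · · · · · · ·
    · █ █ █ █ █ █ █ ·
    · · · · █ █ █ · ·
    · · · · · · · · ·
T1:
  2·area = 24
  edge (10, 2)→(0, 6): d=(-10,4) right/bottom  bias=-1
  edge (0, 6)→(4, 2): d=(4,-4) top-left  bias=+0
  edge (4, 2)→(10, 2): d=(6,0) top-left  bias=+0
    (2,0)@(5, 1): e=[30,0,-6] → ·  [on edge]
    (1,1)@(3, 3): e=[18,0,6] → █  [on edge]
    (2,1)@(5, 3): e=[10,8,6] → █
    (3,1)@(7, 3): e=[2,16,6] → █
    (4,1)@(9, 3): e=[-6,24,6] → ·
    (0,2)@(1, 5): e=[6,0,18] → █  [on edge]
    (1,2)@(3, 5): e=[-2,8,18] → ·
    (2,2)@(5, 5): e=[-10,16,18] → ·
    (3,2)@(7, 5): e=[-18,24,18] → ·
    (0,3)@(1, 7): e=[-14,8,30] → ·
  covered (4 px):
    · · · · · · · · ·
    · █ █ █ · · · · ·
    █ · · · · · · · ·
    · · · · · · · · ·

Z-buffer (winner per pixel, '.' = empty):
  . . . . . . . . .
  . 1 1 1 0 0 0 0 .
  1 . . . 0 0 0 . .
  . . . . . . . . .

Result: 1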